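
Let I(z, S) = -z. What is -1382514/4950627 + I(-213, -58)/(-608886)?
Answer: -93649766995/334929719058 ≈ -0.27961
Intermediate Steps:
-1382514/4950627 + I(-213, -58)/(-608886) = -1382514/4950627 - 1*(-213)/(-608886) = -1382514*1/4950627 + 213*(-1/608886) = -460838/1650209 - 71/202962 = -93649766995/334929719058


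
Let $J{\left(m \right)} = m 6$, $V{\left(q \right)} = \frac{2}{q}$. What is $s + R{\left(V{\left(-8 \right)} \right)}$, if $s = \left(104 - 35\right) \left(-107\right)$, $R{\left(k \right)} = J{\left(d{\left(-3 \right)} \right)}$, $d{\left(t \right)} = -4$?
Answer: $-7407$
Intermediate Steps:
$J{\left(m \right)} = 6 m$
$R{\left(k \right)} = -24$ ($R{\left(k \right)} = 6 \left(-4\right) = -24$)
$s = -7383$ ($s = 69 \left(-107\right) = -7383$)
$s + R{\left(V{\left(-8 \right)} \right)} = -7383 - 24 = -7407$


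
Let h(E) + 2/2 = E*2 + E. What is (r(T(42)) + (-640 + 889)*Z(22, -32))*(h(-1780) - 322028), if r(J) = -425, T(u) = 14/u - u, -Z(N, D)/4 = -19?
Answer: -6055999131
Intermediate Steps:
Z(N, D) = 76 (Z(N, D) = -4*(-19) = 76)
T(u) = -u + 14/u
h(E) = -1 + 3*E (h(E) = -1 + (E*2 + E) = -1 + (2*E + E) = -1 + 3*E)
(r(T(42)) + (-640 + 889)*Z(22, -32))*(h(-1780) - 322028) = (-425 + (-640 + 889)*76)*((-1 + 3*(-1780)) - 322028) = (-425 + 249*76)*((-1 - 5340) - 322028) = (-425 + 18924)*(-5341 - 322028) = 18499*(-327369) = -6055999131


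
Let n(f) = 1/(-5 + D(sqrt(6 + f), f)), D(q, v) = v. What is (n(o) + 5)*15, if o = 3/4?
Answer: 1215/17 ≈ 71.471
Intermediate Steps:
o = 3/4 (o = 3*(1/4) = 3/4 ≈ 0.75000)
n(f) = 1/(-5 + f)
(n(o) + 5)*15 = (1/(-5 + 3/4) + 5)*15 = (1/(-17/4) + 5)*15 = (-4/17 + 5)*15 = (81/17)*15 = 1215/17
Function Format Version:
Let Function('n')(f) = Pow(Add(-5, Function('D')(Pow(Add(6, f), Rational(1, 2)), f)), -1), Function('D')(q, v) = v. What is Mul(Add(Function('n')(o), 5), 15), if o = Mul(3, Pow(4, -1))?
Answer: Rational(1215, 17) ≈ 71.471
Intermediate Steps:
o = Rational(3, 4) (o = Mul(3, Rational(1, 4)) = Rational(3, 4) ≈ 0.75000)
Function('n')(f) = Pow(Add(-5, f), -1)
Mul(Add(Function('n')(o), 5), 15) = Mul(Add(Pow(Add(-5, Rational(3, 4)), -1), 5), 15) = Mul(Add(Pow(Rational(-17, 4), -1), 5), 15) = Mul(Add(Rational(-4, 17), 5), 15) = Mul(Rational(81, 17), 15) = Rational(1215, 17)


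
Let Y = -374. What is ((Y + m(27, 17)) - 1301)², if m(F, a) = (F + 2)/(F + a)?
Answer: 5427416241/1936 ≈ 2.8034e+6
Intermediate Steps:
m(F, a) = (2 + F)/(F + a)
((Y + m(27, 17)) - 1301)² = ((-374 + (2 + 27)/(27 + 17)) - 1301)² = ((-374 + 29/44) - 1301)² = (-16427/44 - 1301)² = (-73671/44)² = 5427416241/1936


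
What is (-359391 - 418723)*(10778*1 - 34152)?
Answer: 18187636636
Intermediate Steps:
(-359391 - 418723)*(10778*1 - 34152) = -778114*(10778 - 34152) = -778114*(-23374) = 18187636636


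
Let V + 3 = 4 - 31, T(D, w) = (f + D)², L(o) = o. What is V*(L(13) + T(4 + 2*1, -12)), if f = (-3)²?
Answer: -7140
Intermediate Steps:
f = 9
T(D, w) = (9 + D)²
V = -30 (V = -3 + (4 - 31) = -3 - 27 = -30)
V*(L(13) + T(4 + 2*1, -12)) = -30*(13 + (9 + (4 + 2*1))²) = -30*(13 + (9 + (4 + 2))²) = -30*(13 + (9 + 6)²) = -30*(13 + 15²) = -30*(13 + 225) = -30*238 = -7140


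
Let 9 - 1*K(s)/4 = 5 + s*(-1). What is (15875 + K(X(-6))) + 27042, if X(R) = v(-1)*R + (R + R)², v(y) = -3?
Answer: 43581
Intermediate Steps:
X(R) = -3*R + 4*R² (X(R) = -3*R + (R + R)² = -3*R + (2*R)² = -3*R + 4*R²)
K(s) = 16 + 4*s (K(s) = 36 - 4*(5 + s*(-1)) = 36 - 4*(5 - s) = 36 + (-20 + 4*s) = 16 + 4*s)
(15875 + K(X(-6))) + 27042 = (15875 + (16 + 4*(-6*(-3 + 4*(-6))))) + 27042 = (15875 + (16 + 4*(-6*(-3 - 24)))) + 27042 = (15875 + (16 + 4*(-6*(-27)))) + 27042 = (15875 + (16 + 4*162)) + 27042 = (15875 + (16 + 648)) + 27042 = (15875 + 664) + 27042 = 16539 + 27042 = 43581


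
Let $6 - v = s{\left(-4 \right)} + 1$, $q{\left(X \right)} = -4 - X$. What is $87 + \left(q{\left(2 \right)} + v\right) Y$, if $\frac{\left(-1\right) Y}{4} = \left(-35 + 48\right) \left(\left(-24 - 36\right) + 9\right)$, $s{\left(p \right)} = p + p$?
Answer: $18651$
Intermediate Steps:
$s{\left(p \right)} = 2 p$
$Y = 2652$ ($Y = - 4 \left(-35 + 48\right) \left(\left(-24 - 36\right) + 9\right) = - 4 \cdot 13 \left(-60 + 9\right) = - 4 \cdot 13 \left(-51\right) = \left(-4\right) \left(-663\right) = 2652$)
$v = 13$ ($v = 6 - \left(2 \left(-4\right) + 1\right) = 6 - \left(-8 + 1\right) = 6 - -7 = 6 + 7 = 13$)
$87 + \left(q{\left(2 \right)} + v\right) Y = 87 + \left(\left(-4 - 2\right) + 13\right) 2652 = 87 + \left(-6 + 13\right) 2652 = 87 + 7 \cdot 2652 = 87 + 18564 = 18651$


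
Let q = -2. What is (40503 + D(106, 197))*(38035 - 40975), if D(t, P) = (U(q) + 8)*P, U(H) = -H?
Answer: -124870620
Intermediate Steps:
D(t, P) = 10*P (D(t, P) = (-1*(-2) + 8)*P = (2 + 8)*P = 10*P)
(40503 + D(106, 197))*(38035 - 40975) = (40503 + 10*197)*(38035 - 40975) = (40503 + 1970)*(-2940) = 42473*(-2940) = -124870620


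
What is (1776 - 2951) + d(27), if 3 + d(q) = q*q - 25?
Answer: -474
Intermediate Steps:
d(q) = -28 + q² (d(q) = -3 + (q*q - 25) = -3 + (q² - 25) = -3 + (-25 + q²) = -28 + q²)
(1776 - 2951) + d(27) = (1776 - 2951) + (-28 + 27²) = -1175 + (-28 + 729) = -1175 + 701 = -474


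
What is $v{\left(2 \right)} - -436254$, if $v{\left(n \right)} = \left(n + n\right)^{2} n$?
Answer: $436286$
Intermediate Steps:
$v{\left(n \right)} = 4 n^{3}$ ($v{\left(n \right)} = \left(2 n\right)^{2} n = 4 n^{2} n = 4 n^{3}$)
$v{\left(2 \right)} - -436254 = 4 \cdot 2^{3} - -436254 = 4 \cdot 8 + 436254 = 32 + 436254 = 436286$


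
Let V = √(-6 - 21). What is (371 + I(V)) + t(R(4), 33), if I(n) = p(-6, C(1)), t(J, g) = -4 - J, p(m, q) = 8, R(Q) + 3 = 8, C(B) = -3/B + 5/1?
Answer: 370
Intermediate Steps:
C(B) = 5 - 3/B (C(B) = -3/B + 5*1 = -3/B + 5 = 5 - 3/B)
R(Q) = 5 (R(Q) = -3 + 8 = 5)
V = 3*I*√3 (V = √(-27) = 3*I*√3 ≈ 5.1962*I)
I(n) = 8
(371 + I(V)) + t(R(4), 33) = (371 + 8) + (-4 - 1*5) = 379 + (-4 - 5) = 379 - 9 = 370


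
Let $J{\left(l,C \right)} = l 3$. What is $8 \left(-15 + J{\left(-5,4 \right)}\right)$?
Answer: $-240$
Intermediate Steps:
$J{\left(l,C \right)} = 3 l$
$8 \left(-15 + J{\left(-5,4 \right)}\right) = 8 \left(-15 + 3 \left(-5\right)\right) = 8 \left(-15 - 15\right) = 8 \left(-30\right) = -240$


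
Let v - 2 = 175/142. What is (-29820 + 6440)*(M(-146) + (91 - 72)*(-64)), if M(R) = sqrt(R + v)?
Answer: 28430080 - 11690*I*sqrt(2878766)/71 ≈ 2.843e+7 - 2.7936e+5*I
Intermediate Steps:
v = 459/142 (v = 2 + 175/142 = 459/142 ≈ 3.2324)
M(R) = sqrt(459/142 + R) (M(R) = sqrt(R + 459/142) = sqrt(459/142 + R))
(-29820 + 6440)*(M(-146) + (91 - 72)*(-64)) = (-29820 + 6440)*(sqrt(65178 + 20164*(-146))/142 + (91 - 72)*(-64)) = -23380*(sqrt(65178 - 2943944)/142 + 19*(-64)) = -23380*(sqrt(-2878766)/142 - 1216) = -23380*((I*sqrt(2878766))/142 - 1216) = -23380*(I*sqrt(2878766)/142 - 1216) = -23380*(-1216 + I*sqrt(2878766)/142) = 28430080 - 11690*I*sqrt(2878766)/71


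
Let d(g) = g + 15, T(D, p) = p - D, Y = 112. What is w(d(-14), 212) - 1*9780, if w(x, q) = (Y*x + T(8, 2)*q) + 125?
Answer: -10815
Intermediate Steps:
d(g) = 15 + g
w(x, q) = 125 - 6*q + 112*x (w(x, q) = (112*x + (2 - 1*8)*q) + 125 = (112*x + (2 - 8)*q) + 125 = (112*x - 6*q) + 125 = (-6*q + 112*x) + 125 = 125 - 6*q + 112*x)
w(d(-14), 212) - 1*9780 = (125 - 6*212 + 112*(15 - 14)) - 1*9780 = (125 - 1272 + 112*1) - 9780 = (125 - 1272 + 112) - 9780 = -1035 - 9780 = -10815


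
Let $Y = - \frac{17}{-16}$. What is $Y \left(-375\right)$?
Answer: $- \frac{6375}{16} \approx -398.44$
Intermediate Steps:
$Y = \frac{17}{16}$ ($Y = \left(-17\right) \left(- \frac{1}{16}\right) = \frac{17}{16} \approx 1.0625$)
$Y \left(-375\right) = \frac{17}{16} \left(-375\right) = - \frac{6375}{16}$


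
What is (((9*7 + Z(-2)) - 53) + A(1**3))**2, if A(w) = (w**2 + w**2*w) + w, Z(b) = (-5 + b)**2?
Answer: 3844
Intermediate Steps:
A(w) = w + w**2 + w**3 (A(w) = (w**2 + w**3) + w = w + w**2 + w**3)
(((9*7 + Z(-2)) - 53) + A(1**3))**2 = (((9*7 + (-5 - 2)**2) - 53) + 1**3*(1 + 1**3 + (1**3)**2))**2 = (((63 + (-7)**2) - 53) + 1*(1 + 1 + 1**2))**2 = (((63 + 49) - 53) + 1*(1 + 1 + 1))**2 = ((112 - 53) + 1*3)**2 = (59 + 3)**2 = 62**2 = 3844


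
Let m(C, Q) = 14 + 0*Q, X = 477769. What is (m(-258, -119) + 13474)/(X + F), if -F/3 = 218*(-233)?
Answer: 13488/630151 ≈ 0.021404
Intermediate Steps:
m(C, Q) = 14 (m(C, Q) = 14 + 0 = 14)
F = 152382 (F = -654*(-233) = -3*(-50794) = 152382)
(m(-258, -119) + 13474)/(X + F) = (14 + 13474)/(477769 + 152382) = 13488/630151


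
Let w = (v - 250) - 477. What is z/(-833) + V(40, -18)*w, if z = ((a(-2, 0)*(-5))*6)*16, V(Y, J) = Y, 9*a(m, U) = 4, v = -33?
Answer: -75968960/2499 ≈ -30400.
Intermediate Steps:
a(m, U) = 4/9 (a(m, U) = (1/9)*4 = 4/9)
w = -760 (w = (-33 - 250) - 477 = -283 - 477 = -760)
z = -640/3 (z = (((4/9)*(-5))*6)*16 = -20/9*6*16 = -40/3*16 = -640/3 ≈ -213.33)
z/(-833) + V(40, -18)*w = -640/3/(-833) + 40*(-760) = -640/3*(-1/833) - 30400 = 640/2499 - 30400 = -75968960/2499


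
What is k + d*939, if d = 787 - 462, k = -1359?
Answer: 303816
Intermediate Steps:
d = 325
k + d*939 = -1359 + 325*939 = -1359 + 305175 = 303816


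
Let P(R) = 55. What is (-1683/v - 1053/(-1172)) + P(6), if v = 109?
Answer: 5168441/127748 ≈ 40.458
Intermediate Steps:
(-1683/v - 1053/(-1172)) + P(6) = (-1683/109 - 1053/(-1172)) + 55 = (-1683*1/109 - 1053*(-1/1172)) + 55 = (-1683/109 + 1053/1172) + 55 = -1857699/127748 + 55 = 5168441/127748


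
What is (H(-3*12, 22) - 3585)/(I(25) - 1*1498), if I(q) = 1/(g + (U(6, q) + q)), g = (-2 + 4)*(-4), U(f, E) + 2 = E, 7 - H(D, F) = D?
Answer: 141680/59919 ≈ 2.3645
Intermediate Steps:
H(D, F) = 7 - D
U(f, E) = -2 + E
g = -8 (g = 2*(-4) = -8)
I(q) = 1/(-10 + 2*q) (I(q) = 1/(-8 + ((-2 + q) + q)) = 1/(-8 + (-2 + 2*q)) = 1/(-10 + 2*q))
(H(-3*12, 22) - 3585)/(I(25) - 1*1498) = ((7 - (-3)*12) - 3585)/(1/(2*(-5 + 25)) - 1*1498) = ((7 - 1*(-36)) - 3585)/((½)/20 - 1498) = ((7 + 36) - 3585)/((½)*(1/20) - 1498) = (43 - 3585)/(1/40 - 1498) = -3542/(-59919/40) = -3542*(-40/59919) = 141680/59919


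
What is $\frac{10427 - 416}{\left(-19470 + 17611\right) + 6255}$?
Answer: $\frac{10011}{4396} \approx 2.2773$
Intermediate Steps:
$\frac{10427 - 416}{\left(-19470 + 17611\right) + 6255} = \frac{10011}{-1859 + 6255} = \frac{10011}{4396}$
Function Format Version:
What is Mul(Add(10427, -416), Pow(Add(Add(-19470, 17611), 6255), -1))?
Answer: Rational(10011, 4396) ≈ 2.2773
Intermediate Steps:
Mul(Add(10427, -416), Pow(Add(Add(-19470, 17611), 6255), -1)) = Mul(10011, Pow(Add(-1859, 6255), -1)) = Mul(10011, Pow(4396, -1)) = Mul(10011, Rational(1, 4396)) = Rational(10011, 4396)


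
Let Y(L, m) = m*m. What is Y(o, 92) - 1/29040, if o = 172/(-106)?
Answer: 245794559/29040 ≈ 8464.0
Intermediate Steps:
o = -86/53 (o = 172*(-1/106) = -86/53 ≈ -1.6226)
Y(L, m) = m²
Y(o, 92) - 1/29040 = 92² - 1/29040 = 8464 - 1*1/29040 = 8464 - 1/29040 = 245794559/29040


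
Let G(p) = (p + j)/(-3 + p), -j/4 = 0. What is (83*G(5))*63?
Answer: 26145/2 ≈ 13073.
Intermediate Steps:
j = 0 (j = -4*0 = 0)
G(p) = p/(-3 + p) (G(p) = (p + 0)/(-3 + p) = p/(-3 + p))
(83*G(5))*63 = (83*(5/(-3 + 5)))*63 = (83*(5/2))*63 = (415/2)*63 = 26145/2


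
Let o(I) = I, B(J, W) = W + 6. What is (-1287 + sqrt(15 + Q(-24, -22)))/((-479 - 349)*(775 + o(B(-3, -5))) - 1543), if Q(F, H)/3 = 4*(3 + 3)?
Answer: 1287/644071 - sqrt(87)/644071 ≈ 0.0019837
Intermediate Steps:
B(J, W) = 6 + W
Q(F, H) = 72 (Q(F, H) = 3*(4*(3 + 3)) = 3*(4*6) = 3*24 = 72)
(-1287 + sqrt(15 + Q(-24, -22)))/((-479 - 349)*(775 + o(B(-3, -5))) - 1543) = (-1287 + sqrt(15 + 72))/((-479 - 349)*(775 + (6 - 5)) - 1543) = (-1287 + sqrt(87))/(-828*(775 + 1) - 1543) = (-1287 + sqrt(87))/(-828*776 - 1543) = (-1287 + sqrt(87))/(-642528 - 1543) = (-1287 + sqrt(87))/(-644071) = (-1287 + sqrt(87))*(-1/644071) = 1287/644071 - sqrt(87)/644071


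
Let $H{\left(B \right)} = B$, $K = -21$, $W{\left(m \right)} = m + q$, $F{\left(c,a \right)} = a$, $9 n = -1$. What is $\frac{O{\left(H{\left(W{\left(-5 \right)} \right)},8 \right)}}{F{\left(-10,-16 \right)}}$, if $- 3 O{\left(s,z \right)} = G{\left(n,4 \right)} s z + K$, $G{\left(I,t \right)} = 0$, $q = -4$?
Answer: $- \frac{7}{16} \approx -0.4375$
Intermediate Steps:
$n = - \frac{1}{9}$ ($n = \frac{1}{9} \left(-1\right) = - \frac{1}{9} \approx -0.11111$)
$W{\left(m \right)} = -4 + m$ ($W{\left(m \right)} = m - 4 = -4 + m$)
$O{\left(s,z \right)} = 7$ ($O{\left(s,z \right)} = - \frac{0 s z - 21}{3} = - \frac{0 z - 21}{3} = - \frac{0 - 21}{3} = \left(- \frac{1}{3}\right) \left(-21\right) = 7$)
$\frac{O{\left(H{\left(W{\left(-5 \right)} \right)},8 \right)}}{F{\left(-10,-16 \right)}} = \frac{7}{-16} = 7 \left(- \frac{1}{16}\right) = - \frac{7}{16}$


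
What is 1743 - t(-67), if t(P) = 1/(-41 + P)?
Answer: 188245/108 ≈ 1743.0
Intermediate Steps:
1743 - t(-67) = 1743 - 1/(-41 - 67) = 1743 - 1/(-108) = 1743 - 1*(-1/108) = 1743 + 1/108 = 188245/108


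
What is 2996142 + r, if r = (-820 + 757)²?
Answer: 3000111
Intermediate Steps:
r = 3969 (r = (-63)² = 3969)
2996142 + r = 2996142 + 3969 = 3000111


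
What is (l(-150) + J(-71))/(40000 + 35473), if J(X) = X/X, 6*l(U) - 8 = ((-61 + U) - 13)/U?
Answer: 581/16981425 ≈ 3.4214e-5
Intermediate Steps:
l(U) = 4/3 + (-74 + U)/(6*U) (l(U) = 4/3 + (((-61 + U) - 13)/U)/6 = 4/3 + ((-74 + U)/U)/6 = 4/3 + (-74 + U)/(6*U))
J(X) = 1
(l(-150) + J(-71))/(40000 + 35473) = ((⅙)*(-74 + 9*(-150))/(-150) + 1)/(40000 + 35473) = ((⅙)*(-1/150)*(-74 - 1350) + 1)/75473 = ((⅙)*(-1/150)*(-1424) + 1)*(1/75473) = (356/225 + 1)*(1/75473) = (581/225)*(1/75473) = 581/16981425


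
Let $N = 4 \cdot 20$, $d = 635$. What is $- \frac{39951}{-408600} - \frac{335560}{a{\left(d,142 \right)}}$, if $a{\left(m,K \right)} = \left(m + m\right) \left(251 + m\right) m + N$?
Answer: $\frac{157824834221}{1621948550600} \approx 0.097306$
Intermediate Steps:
$N = 80$
$a{\left(m,K \right)} = 80 + 2 m^{2} \left(251 + m\right)$ ($a{\left(m,K \right)} = \left(m + m\right) \left(251 + m\right) m + 80 = 2 m \left(251 + m\right) m + 80 = 2 m^{2} \left(251 + m\right) + 80 = 80 + 2 m^{2} \left(251 + m\right)$)
$- \frac{39951}{-408600} - \frac{335560}{a{\left(d,142 \right)}} = - \frac{39951}{-408600} - \frac{335560}{80 + 2 \cdot 635^{3} + 502 \cdot 635^{2}} = \left(-39951\right) \left(- \frac{1}{408600}\right) - \frac{335560}{80 + 2 \cdot 256047875 + 502 \cdot 403225} = \frac{4439}{45400} - \frac{335560}{80 + 512095750 + 202418950} = \frac{4439}{45400} - \frac{335560}{714514780} = \frac{4439}{45400} - \frac{16778}{35725739} = \frac{157824834221}{1621948550600}$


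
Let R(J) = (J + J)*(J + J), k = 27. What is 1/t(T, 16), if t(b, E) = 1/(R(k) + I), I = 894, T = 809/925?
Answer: 3810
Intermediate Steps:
T = 809/925 (T = 809*(1/925) = 809/925 ≈ 0.87459)
R(J) = 4*J² (R(J) = (2*J)*(2*J) = 4*J²)
t(b, E) = 1/3810 (t(b, E) = 1/(4*27² + 894) = 1/(4*729 + 894) = 1/(2916 + 894) = 1/3810)
1/t(T, 16) = 1/(1/3810) = 3810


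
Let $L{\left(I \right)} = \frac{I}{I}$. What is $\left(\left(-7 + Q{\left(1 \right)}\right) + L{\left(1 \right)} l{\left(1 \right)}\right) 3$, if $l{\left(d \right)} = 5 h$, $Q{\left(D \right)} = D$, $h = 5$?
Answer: $57$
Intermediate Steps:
$l{\left(d \right)} = 25$ ($l{\left(d \right)} = 5 \cdot 5 = 25$)
$L{\left(I \right)} = 1$
$\left(\left(-7 + Q{\left(1 \right)}\right) + L{\left(1 \right)} l{\left(1 \right)}\right) 3 = \left(\left(-7 + 1\right) + 1 \cdot 25\right) 3 = \left(-6 + 25\right) 3 = 19 \cdot 3 = 57$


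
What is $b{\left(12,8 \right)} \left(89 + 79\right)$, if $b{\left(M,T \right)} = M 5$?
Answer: $10080$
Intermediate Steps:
$b{\left(M,T \right)} = 5 M$
$b{\left(12,8 \right)} \left(89 + 79\right) = 5 \cdot 12 \left(89 + 79\right) = 60 \cdot 168 = 10080$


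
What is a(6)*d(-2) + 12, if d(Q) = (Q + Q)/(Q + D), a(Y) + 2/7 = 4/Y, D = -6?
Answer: 256/21 ≈ 12.190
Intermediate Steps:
a(Y) = -2/7 + 4/Y
d(Q) = 2*Q/(-6 + Q) (d(Q) = (Q + Q)/(Q - 6) = (2*Q)/(-6 + Q) = 2*Q/(-6 + Q))
a(6)*d(-2) + 12 = (-2/7 + 4/6)*(2*(-2)/(-6 - 2)) + 12 = (-2/7 + 4*(⅙))*(2*(-2)/(-8)) + 12 = (-2/7 + ⅔)*(2*(-2)*(-⅛)) + 12 = (8/21)*(½) + 12 = 4/21 + 12 = 256/21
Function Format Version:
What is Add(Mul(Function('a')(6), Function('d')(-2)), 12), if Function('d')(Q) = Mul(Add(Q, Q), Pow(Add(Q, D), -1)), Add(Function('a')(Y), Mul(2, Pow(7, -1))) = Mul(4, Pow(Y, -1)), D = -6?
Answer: Rational(256, 21) ≈ 12.190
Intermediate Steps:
Function('a')(Y) = Add(Rational(-2, 7), Mul(4, Pow(Y, -1)))
Function('d')(Q) = Mul(2, Q, Pow(Add(-6, Q), -1)) (Function('d')(Q) = Mul(Add(Q, Q), Pow(Add(Q, -6), -1)) = Mul(Mul(2, Q), Pow(Add(-6, Q), -1)) = Mul(2, Q, Pow(Add(-6, Q), -1)))
Add(Mul(Function('a')(6), Function('d')(-2)), 12) = Add(Mul(Add(Rational(-2, 7), Mul(4, Pow(6, -1))), Mul(2, -2, Pow(Add(-6, -2), -1))), 12) = Add(Mul(Add(Rational(-2, 7), Mul(4, Rational(1, 6))), Mul(2, -2, Pow(-8, -1))), 12) = Add(Mul(Add(Rational(-2, 7), Rational(2, 3)), Mul(2, -2, Rational(-1, 8))), 12) = Add(Mul(Rational(8, 21), Rational(1, 2)), 12) = Add(Rational(4, 21), 12) = Rational(256, 21)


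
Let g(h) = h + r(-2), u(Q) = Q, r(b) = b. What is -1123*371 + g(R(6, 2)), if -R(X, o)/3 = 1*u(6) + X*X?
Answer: -416761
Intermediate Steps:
R(X, o) = -18 - 3*X² (R(X, o) = -3*(1*6 + X*X) = -3*(6 + X²) = -18 - 3*X²)
g(h) = -2 + h (g(h) = h - 2 = -2 + h)
-1123*371 + g(R(6, 2)) = -1123*371 + (-2 + (-18 - 3*6²)) = -416633 + (-2 + (-18 - 3*36)) = -416633 + (-2 + (-18 - 108)) = -416633 + (-2 - 126) = -416633 - 128 = -416761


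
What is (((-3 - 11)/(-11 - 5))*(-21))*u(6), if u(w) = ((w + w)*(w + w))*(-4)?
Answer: 10584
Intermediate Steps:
u(w) = -16*w² (u(w) = ((2*w)*(2*w))*(-4) = (4*w²)*(-4) = -16*w²)
(((-3 - 11)/(-11 - 5))*(-21))*u(6) = (((-3 - 11)/(-11 - 5))*(-21))*(-16*6²) = (-14/(-16)*(-21))*(-16*36) = (-14*(-1/16)*(-21))*(-576) = ((7/8)*(-21))*(-576) = -147/8*(-576) = 10584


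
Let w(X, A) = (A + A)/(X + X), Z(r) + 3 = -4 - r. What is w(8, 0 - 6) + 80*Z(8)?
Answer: -4803/4 ≈ -1200.8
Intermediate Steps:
Z(r) = -7 - r (Z(r) = -3 + (-4 - r) = -7 - r)
w(X, A) = A/X (w(X, A) = (2*A)/((2*X)) = (2*A)*(1/(2*X)) = A/X)
w(8, 0 - 6) + 80*Z(8) = (0 - 6)/8 + 80*(-7 - 1*8) = -6*1/8 + 80*(-7 - 8) = -3/4 + 80*(-15) = -3/4 - 1200 = -4803/4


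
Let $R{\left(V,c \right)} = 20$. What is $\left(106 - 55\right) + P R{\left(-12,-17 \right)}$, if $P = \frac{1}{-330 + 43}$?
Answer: $\frac{14617}{287} \approx 50.93$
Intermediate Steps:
$P = - \frac{1}{287}$ ($P = \frac{1}{-287} = - \frac{1}{287} \approx -0.0034843$)
$\left(106 - 55\right) + P R{\left(-12,-17 \right)} = \left(106 - 55\right) - \frac{20}{287} = 51 - \frac{20}{287} = \frac{14617}{287}$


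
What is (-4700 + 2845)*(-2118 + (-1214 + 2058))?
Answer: 2363270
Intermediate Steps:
(-4700 + 2845)*(-2118 + (-1214 + 2058)) = -1855*(-2118 + 844) = -1855*(-1274) = 2363270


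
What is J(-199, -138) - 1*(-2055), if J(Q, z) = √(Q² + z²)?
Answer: 2055 + √58645 ≈ 2297.2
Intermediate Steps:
J(-199, -138) - 1*(-2055) = √((-199)² + (-138)²) - 1*(-2055) = √(39601 + 19044) + 2055 = √58645 + 2055 = 2055 + √58645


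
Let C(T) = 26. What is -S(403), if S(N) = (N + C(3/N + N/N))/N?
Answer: -33/31 ≈ -1.0645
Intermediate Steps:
S(N) = (26 + N)/N (S(N) = (N + 26)/N = (26 + N)/N)
-S(403) = -(26 + 403)/403 = -429/403 = -1*33/31 = -33/31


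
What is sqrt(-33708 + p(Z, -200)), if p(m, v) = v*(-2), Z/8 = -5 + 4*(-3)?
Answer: 2*I*sqrt(8327) ≈ 182.5*I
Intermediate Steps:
Z = -136 (Z = 8*(-5 + 4*(-3)) = 8*(-5 - 12) = 8*(-17) = -136)
p(m, v) = -2*v
sqrt(-33708 + p(Z, -200)) = sqrt(-33708 - 2*(-200)) = sqrt(-33708 + 400) = sqrt(-33308) = 2*I*sqrt(8327)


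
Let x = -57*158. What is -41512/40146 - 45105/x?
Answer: 239488043/60259146 ≈ 3.9743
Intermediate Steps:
x = -9006
-41512/40146 - 45105/x = -41512/40146 - 45105/(-9006) = -41512*1/40146 - 45105*(-1/9006) = -20756/20073 + 15035/3002 = 239488043/60259146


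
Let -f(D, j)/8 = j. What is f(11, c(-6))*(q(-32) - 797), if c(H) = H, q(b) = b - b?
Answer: -38256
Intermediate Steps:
q(b) = 0
f(D, j) = -8*j
f(11, c(-6))*(q(-32) - 797) = (-8*(-6))*(0 - 797) = 48*(-797) = -38256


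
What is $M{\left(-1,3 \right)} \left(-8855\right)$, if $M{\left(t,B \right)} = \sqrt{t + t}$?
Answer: $- 8855 i \sqrt{2} \approx - 12523.0 i$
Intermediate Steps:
$M{\left(t,B \right)} = \sqrt{2} \sqrt{t}$ ($M{\left(t,B \right)} = \sqrt{2 t} = \sqrt{2} \sqrt{t}$)
$M{\left(-1,3 \right)} \left(-8855\right) = \sqrt{2} \sqrt{-1} \left(-8855\right) = \sqrt{2} i \left(-8855\right) = i \sqrt{2} \left(-8855\right) = - 8855 i \sqrt{2}$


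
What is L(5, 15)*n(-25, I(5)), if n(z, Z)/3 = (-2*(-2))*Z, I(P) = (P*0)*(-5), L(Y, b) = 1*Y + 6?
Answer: 0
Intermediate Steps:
L(Y, b) = 6 + Y (L(Y, b) = Y + 6 = 6 + Y)
I(P) = 0 (I(P) = 0*(-5) = 0)
n(z, Z) = 12*Z (n(z, Z) = 3*((-2*(-2))*Z) = 3*(4*Z) = 12*Z)
L(5, 15)*n(-25, I(5)) = (6 + 5)*(12*0) = 11*0 = 0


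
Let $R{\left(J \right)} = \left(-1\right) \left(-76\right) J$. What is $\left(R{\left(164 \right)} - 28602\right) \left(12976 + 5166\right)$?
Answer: $-292775596$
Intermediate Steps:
$R{\left(J \right)} = 76 J$
$\left(R{\left(164 \right)} - 28602\right) \left(12976 + 5166\right) = \left(76 \cdot 164 - 28602\right) \left(12976 + 5166\right) = \left(12464 - 28602\right) 18142 = \left(-16138\right) 18142 = -292775596$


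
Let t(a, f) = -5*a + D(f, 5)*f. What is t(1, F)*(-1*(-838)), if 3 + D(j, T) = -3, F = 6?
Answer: -34358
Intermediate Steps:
D(j, T) = -6 (D(j, T) = -3 - 3 = -6)
t(a, f) = -6*f - 5*a (t(a, f) = -5*a - 6*f = -6*f - 5*a)
t(1, F)*(-1*(-838)) = (-6*6 - 5*1)*(-1*(-838)) = (-36 - 5)*838 = -41*838 = -34358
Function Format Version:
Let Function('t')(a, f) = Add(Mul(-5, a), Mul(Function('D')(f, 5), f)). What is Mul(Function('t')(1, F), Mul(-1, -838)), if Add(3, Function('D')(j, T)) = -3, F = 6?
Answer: -34358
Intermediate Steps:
Function('D')(j, T) = -6 (Function('D')(j, T) = Add(-3, -3) = -6)
Function('t')(a, f) = Add(Mul(-6, f), Mul(-5, a)) (Function('t')(a, f) = Add(Mul(-5, a), Mul(-6, f)) = Add(Mul(-6, f), Mul(-5, a)))
Mul(Function('t')(1, F), Mul(-1, -838)) = Mul(Add(Mul(-6, 6), Mul(-5, 1)), Mul(-1, -838)) = Mul(Add(-36, -5), 838) = Mul(-41, 838) = -34358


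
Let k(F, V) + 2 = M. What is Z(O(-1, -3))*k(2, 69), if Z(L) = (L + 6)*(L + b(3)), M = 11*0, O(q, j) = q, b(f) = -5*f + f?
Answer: 130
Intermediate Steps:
b(f) = -4*f
M = 0
k(F, V) = -2 (k(F, V) = -2 + 0 = -2)
Z(L) = (-12 + L)*(6 + L) (Z(L) = (L + 6)*(L - 4*3) = (6 + L)*(L - 12) = (6 + L)*(-12 + L) = (-12 + L)*(6 + L))
Z(O(-1, -3))*k(2, 69) = (-72 + (-1)**2 - 6*(-1))*(-2) = (-72 + 1 + 6)*(-2) = -65*(-2) = 130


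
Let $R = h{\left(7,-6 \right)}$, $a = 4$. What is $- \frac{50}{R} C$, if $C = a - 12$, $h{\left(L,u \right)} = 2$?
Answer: $200$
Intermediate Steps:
$R = 2$
$C = -8$ ($C = 4 - 12 = -8$)
$- \frac{50}{R} C = - \frac{50}{2} \left(-8\right) = \left(-50\right) \frac{1}{2} \left(-8\right) = \left(-25\right) \left(-8\right) = 200$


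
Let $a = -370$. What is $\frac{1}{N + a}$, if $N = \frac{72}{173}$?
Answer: $- \frac{173}{63938} \approx -0.0027057$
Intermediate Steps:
$N = \frac{72}{173}$ ($N = 72 \cdot \frac{1}{173} = \frac{72}{173} \approx 0.41618$)
$\frac{1}{N + a} = \frac{1}{\frac{72}{173} - 370} = \frac{1}{- \frac{63938}{173}} = - \frac{173}{63938}$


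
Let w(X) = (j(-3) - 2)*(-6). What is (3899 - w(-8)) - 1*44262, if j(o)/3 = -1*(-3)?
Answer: -40321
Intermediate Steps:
j(o) = 9 (j(o) = 3*(-1*(-3)) = 3*3 = 9)
w(X) = -42 (w(X) = (9 - 2)*(-6) = 7*(-6) = -42)
(3899 - w(-8)) - 1*44262 = (3899 - 1*(-42)) - 1*44262 = (3899 + 42) - 44262 = 3941 - 44262 = -40321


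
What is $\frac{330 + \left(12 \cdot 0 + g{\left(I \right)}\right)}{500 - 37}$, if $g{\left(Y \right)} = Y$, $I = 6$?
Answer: $\frac{336}{463} \approx 0.7257$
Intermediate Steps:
$\frac{330 + \left(12 \cdot 0 + g{\left(I \right)}\right)}{500 - 37} = \frac{330 + \left(12 \cdot 0 + 6\right)}{500 - 37} = \frac{330 + \left(0 + 6\right)}{463} = \left(330 + 6\right) \frac{1}{463} = 336 \cdot \frac{1}{463} = \frac{336}{463}$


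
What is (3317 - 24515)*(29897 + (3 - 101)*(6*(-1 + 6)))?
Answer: -571434486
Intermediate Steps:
(3317 - 24515)*(29897 + (3 - 101)*(6*(-1 + 6))) = -21198*(29897 - 588*5) = -21198*(29897 - 98*30) = -21198*(29897 - 2940) = -21198*26957 = -571434486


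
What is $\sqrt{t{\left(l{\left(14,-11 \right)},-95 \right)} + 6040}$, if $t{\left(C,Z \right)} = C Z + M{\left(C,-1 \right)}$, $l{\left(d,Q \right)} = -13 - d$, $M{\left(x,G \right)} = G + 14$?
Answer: $\sqrt{8618} \approx 92.833$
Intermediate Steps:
$M{\left(x,G \right)} = 14 + G$
$t{\left(C,Z \right)} = 13 + C Z$ ($t{\left(C,Z \right)} = C Z + \left(14 - 1\right) = C Z + 13 = 13 + C Z$)
$\sqrt{t{\left(l{\left(14,-11 \right)},-95 \right)} + 6040} = \sqrt{\left(13 + \left(-13 - 14\right) \left(-95\right)\right) + 6040} = \sqrt{\left(13 - -2565\right) + 6040} = \sqrt{\left(13 + 2565\right) + 6040} = \sqrt{2578 + 6040} = \sqrt{8618}$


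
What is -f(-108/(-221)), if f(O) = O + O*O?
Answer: -35532/48841 ≈ -0.72750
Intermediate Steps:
f(O) = O + O²
-f(-108/(-221)) = -(-108/(-221))*(1 - 108/(-221)) = -(-108*(-1/221))*(1 - 108*(-1/221)) = -108*(1 + 108/221)/221 = -108*329/(221*221) = -1*35532/48841 = -35532/48841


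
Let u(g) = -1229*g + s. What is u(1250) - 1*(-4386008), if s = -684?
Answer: 2849074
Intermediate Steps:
u(g) = -684 - 1229*g (u(g) = -1229*g - 684 = -684 - 1229*g)
u(1250) - 1*(-4386008) = (-684 - 1229*1250) - 1*(-4386008) = (-684 - 1536250) + 4386008 = -1536934 + 4386008 = 2849074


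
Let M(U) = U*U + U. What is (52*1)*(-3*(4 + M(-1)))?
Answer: -624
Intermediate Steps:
M(U) = U + U**2 (M(U) = U**2 + U = U + U**2)
(52*1)*(-3*(4 + M(-1))) = (52*1)*(-3*(4 - (1 - 1))) = 52*(-3*(4 - 1*0)) = 52*(-3*(4 + 0)) = 52*(-3*4) = 52*(-12) = -624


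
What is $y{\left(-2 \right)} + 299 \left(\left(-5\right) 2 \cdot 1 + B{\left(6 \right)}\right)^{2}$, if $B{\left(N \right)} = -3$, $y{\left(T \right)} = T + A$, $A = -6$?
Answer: $50523$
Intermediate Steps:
$y{\left(T \right)} = -6 + T$ ($y{\left(T \right)} = T - 6 = -6 + T$)
$y{\left(-2 \right)} + 299 \left(\left(-5\right) 2 \cdot 1 + B{\left(6 \right)}\right)^{2} = \left(-6 - 2\right) + 299 \left(\left(-5\right) 2 \cdot 1 - 3\right)^{2} = -8 + 299 \left(\left(-10\right) 1 - 3\right)^{2} = -8 + 299 \left(-10 - 3\right)^{2} = -8 + 299 \left(-13\right)^{2} = -8 + 299 \cdot 169 = -8 + 50531 = 50523$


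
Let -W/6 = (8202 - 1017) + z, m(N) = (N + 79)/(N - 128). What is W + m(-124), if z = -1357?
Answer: -979099/28 ≈ -34968.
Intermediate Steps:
m(N) = (79 + N)/(-128 + N)
W = -34968 (W = -6*((8202 - 1017) - 1357) = -6*(7185 - 1357) = -6*5828 = -34968)
W + m(-124) = -34968 + (79 - 124)/(-128 - 124) = -34968 - 45/(-252) = -34968 - 1/252*(-45) = -34968 + 5/28 = -979099/28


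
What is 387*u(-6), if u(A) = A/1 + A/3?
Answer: -3096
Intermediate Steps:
u(A) = 4*A/3 (u(A) = A*1 + A*(1/3) = A + A/3 = 4*A/3)
387*u(-6) = 387*((4/3)*(-6)) = 387*(-8) = -3096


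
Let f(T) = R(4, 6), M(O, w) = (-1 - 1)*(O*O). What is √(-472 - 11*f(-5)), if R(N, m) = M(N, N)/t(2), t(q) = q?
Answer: 2*I*√74 ≈ 17.205*I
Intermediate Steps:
M(O, w) = -2*O²
R(N, m) = -N² (R(N, m) = -2*N²/2 = -2*N²*(½) = -N²)
f(T) = -16 (f(T) = -1*4² = -1*16 = -16)
√(-472 - 11*f(-5)) = √(-472 - 11*(-16)) = √(-472 + 176) = √(-296) = 2*I*√74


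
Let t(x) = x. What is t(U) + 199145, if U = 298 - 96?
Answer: 199347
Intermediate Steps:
U = 202
t(U) + 199145 = 202 + 199145 = 199347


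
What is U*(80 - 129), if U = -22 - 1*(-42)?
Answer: -980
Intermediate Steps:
U = 20 (U = -22 + 42 = 20)
U*(80 - 129) = 20*(80 - 129) = 20*(-49) = -980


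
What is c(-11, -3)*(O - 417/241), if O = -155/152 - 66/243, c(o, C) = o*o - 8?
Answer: -1013131219/2967192 ≈ -341.44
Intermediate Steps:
c(o, C) = -8 + o² (c(o, C) = o² - 8 = -8 + o²)
O = -15899/12312 (O = -155*1/152 - 66*1/243 = -155/152 - 22/81 = -15899/12312 ≈ -1.2913)
c(-11, -3)*(O - 417/241) = (-8 + (-11)²)*(-15899/12312 - 417/241) = (-8 + 121)*(-15899/12312 - 417*1/241) = 113*(-15899/12312 - 417/241) = 113*(-8965763/2967192) = -1013131219/2967192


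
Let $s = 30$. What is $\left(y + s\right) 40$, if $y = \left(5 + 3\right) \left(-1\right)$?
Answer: $880$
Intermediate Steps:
$y = -8$ ($y = 8 \left(-1\right) = -8$)
$\left(y + s\right) 40 = \left(-8 + 30\right) 40 = 22 \cdot 40 = 880$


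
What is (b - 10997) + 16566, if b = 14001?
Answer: 19570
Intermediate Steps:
(b - 10997) + 16566 = (14001 - 10997) + 16566 = 3004 + 16566 = 19570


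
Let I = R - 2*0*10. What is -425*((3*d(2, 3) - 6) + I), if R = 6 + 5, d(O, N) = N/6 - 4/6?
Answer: -3825/2 ≈ -1912.5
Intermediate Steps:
d(O, N) = -⅔ + N/6 (d(O, N) = N*(⅙) - 4*⅙ = N/6 - ⅔ = -⅔ + N/6)
R = 11
I = 11 (I = 11 - 2*0*10 = 11 + 0*10 = 11 + 0 = 11)
-425*((3*d(2, 3) - 6) + I) = -425*((3*(-⅔ + (⅙)*3) - 6) + 11) = -425*((3*(-⅔ + ½) - 6) + 11) = -425*((3*(-⅙) - 6) + 11) = -425*((-½ - 6) + 11) = -425*(-13/2 + 11) = -425*9/2 = -3825/2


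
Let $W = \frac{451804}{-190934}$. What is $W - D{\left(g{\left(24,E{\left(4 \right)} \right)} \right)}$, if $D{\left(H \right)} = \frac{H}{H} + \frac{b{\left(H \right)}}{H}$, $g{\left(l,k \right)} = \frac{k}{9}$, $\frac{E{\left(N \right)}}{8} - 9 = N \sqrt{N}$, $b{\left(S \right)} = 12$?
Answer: $- \frac{13504155}{3245878} \approx -4.1604$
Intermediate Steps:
$E{\left(N \right)} = 72 + 8 N^{\frac{3}{2}}$ ($E{\left(N \right)} = 72 + 8 N \sqrt{N} = 72 + 8 N^{\frac{3}{2}}$)
$g{\left(l,k \right)} = \frac{k}{9}$ ($g{\left(l,k \right)} = k \frac{1}{9} = \frac{k}{9}$)
$W = - \frac{225902}{95467}$ ($W = 451804 \left(- \frac{1}{190934}\right) = - \frac{225902}{95467} \approx -2.3663$)
$D{\left(H \right)} = 1 + \frac{12}{H}$ ($D{\left(H \right)} = \frac{H}{H} + \frac{12}{H} = 1 + \frac{12}{H}$)
$W - D{\left(g{\left(24,E{\left(4 \right)} \right)} \right)} = - \frac{225902}{95467} - \frac{12 + \frac{72 + 8 \cdot 4^{\frac{3}{2}}}{9}}{\frac{1}{9} \left(72 + 8 \cdot 4^{\frac{3}{2}}\right)} = - \frac{225902}{95467} - \frac{12 + \frac{72 + 8 \cdot 8}{9}}{\frac{1}{9} \left(72 + 8 \cdot 8\right)} = - \frac{225902}{95467} - \frac{12 + \frac{72 + 64}{9}}{\frac{1}{9} \left(72 + 64\right)} = - \frac{225902}{95467} - \frac{12 + \frac{1}{9} \cdot 136}{\frac{1}{9} \cdot 136} = - \frac{225902}{95467} - \frac{12 + \frac{136}{9}}{\frac{136}{9}} = - \frac{225902}{95467} - \frac{9}{136} \cdot \frac{244}{9} = - \frac{225902}{95467} - \frac{61}{34} = - \frac{13504155}{3245878}$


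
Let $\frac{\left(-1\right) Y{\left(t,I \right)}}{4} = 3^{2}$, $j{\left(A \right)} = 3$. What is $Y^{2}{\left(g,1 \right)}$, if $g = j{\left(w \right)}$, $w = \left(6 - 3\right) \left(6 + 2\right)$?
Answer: $1296$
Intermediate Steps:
$w = 24$ ($w = 3 \cdot 8 = 24$)
$g = 3$
$Y{\left(t,I \right)} = -36$ ($Y{\left(t,I \right)} = - 4 \cdot 3^{2} = \left(-4\right) 9 = -36$)
$Y^{2}{\left(g,1 \right)} = \left(-36\right)^{2} = 1296$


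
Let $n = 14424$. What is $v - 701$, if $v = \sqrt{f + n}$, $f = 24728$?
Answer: $-701 + 4 \sqrt{2447} \approx -503.13$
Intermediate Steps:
$v = 4 \sqrt{2447}$ ($v = \sqrt{24728 + 14424} = \sqrt{39152} = 4 \sqrt{2447} \approx 197.87$)
$v - 701 = 4 \sqrt{2447} - 701 = -701 + 4 \sqrt{2447}$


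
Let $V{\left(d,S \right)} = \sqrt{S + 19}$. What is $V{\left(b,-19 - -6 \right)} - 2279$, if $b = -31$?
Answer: $-2279 + \sqrt{6} \approx -2276.6$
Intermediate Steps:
$V{\left(d,S \right)} = \sqrt{19 + S}$
$V{\left(b,-19 - -6 \right)} - 2279 = \sqrt{19 - 13} - 2279 = \sqrt{6} - 2279 = -2279 + \sqrt{6}$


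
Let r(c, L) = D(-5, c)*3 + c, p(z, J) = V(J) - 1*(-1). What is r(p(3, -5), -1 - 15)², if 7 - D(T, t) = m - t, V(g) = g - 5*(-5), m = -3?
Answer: 12996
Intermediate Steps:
V(g) = 25 + g (V(g) = g + 25 = 25 + g)
D(T, t) = 10 + t (D(T, t) = 7 - (-3 - t) = 7 + (3 + t) = 10 + t)
p(z, J) = 26 + J (p(z, J) = (25 + J) - 1*(-1) = (25 + J) + 1 = 26 + J)
r(c, L) = 30 + 4*c (r(c, L) = (10 + c)*3 + c = (30 + 3*c) + c = 30 + 4*c)
r(p(3, -5), -1 - 15)² = (30 + 4*(26 - 5))² = (30 + 4*21)² = (30 + 84)² = 114² = 12996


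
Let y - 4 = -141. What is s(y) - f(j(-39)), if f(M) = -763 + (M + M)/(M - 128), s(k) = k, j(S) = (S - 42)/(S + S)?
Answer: 2066480/3301 ≈ 626.02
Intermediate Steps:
y = -137 (y = 4 - 141 = -137)
j(S) = (-42 + S)/(2*S) (j(S) = (-42 + S)/((2*S)) = (-42 + S)*(1/(2*S)) = (-42 + S)/(2*S))
f(M) = -763 + 2*M/(-128 + M) (f(M) = -763 + (2*M)/(-128 + M) = -763 + 2*M/(-128 + M))
s(y) - f(j(-39)) = -137 - (97664 - 761*(-42 - 39)/(2*(-39)))/(-128 + (½)*(-42 - 39)/(-39)) = -137 - (97664 - 761*(-1)*(-81)/(2*39))/(-128 + (½)*(-1/39)*(-81)) = -137 - (97664 - 761*27/26)/(-128 + 27/26) = -137 - (97664 - 20547/26)/(-3301/26) = -137 - (-26)*2518717/(3301*26) = -137 - 1*(-2518717/3301) = -137 + 2518717/3301 = 2066480/3301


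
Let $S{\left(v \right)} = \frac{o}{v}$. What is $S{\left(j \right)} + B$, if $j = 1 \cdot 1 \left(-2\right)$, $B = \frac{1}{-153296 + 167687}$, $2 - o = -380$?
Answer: $- \frac{2748680}{14391} \approx -191.0$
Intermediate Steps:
$o = 382$ ($o = 2 - -380 = 2 + 380 = 382$)
$B = \frac{1}{14391} \approx 6.9488 \cdot 10^{-5}$
$j = -2$ ($j = 1 \left(-2\right) = -2$)
$S{\left(v \right)} = \frac{382}{v}$
$S{\left(j \right)} + B = \frac{382}{-2} + \frac{1}{14391} = 382 \left(- \frac{1}{2}\right) + \frac{1}{14391} = -191 + \frac{1}{14391} = - \frac{2748680}{14391}$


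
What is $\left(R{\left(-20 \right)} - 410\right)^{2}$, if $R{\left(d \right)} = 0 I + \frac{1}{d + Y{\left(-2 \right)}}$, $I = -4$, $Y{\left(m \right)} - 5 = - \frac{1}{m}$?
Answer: $\frac{141419664}{841} \approx 1.6816 \cdot 10^{5}$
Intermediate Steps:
$Y{\left(m \right)} = 5 - \frac{1}{m}$
$R{\left(d \right)} = \frac{1}{\frac{11}{2} + d}$ ($R{\left(d \right)} = 0 \left(-4\right) + \frac{1}{d + \left(5 - \frac{1}{-2}\right)} = 0 + \frac{1}{d + \left(5 - - \frac{1}{2}\right)} = 0 + \frac{1}{d + \left(5 + \frac{1}{2}\right)} = 0 + \frac{1}{d + \frac{11}{2}} = 0 + \frac{1}{\frac{11}{2} + d} = \frac{1}{\frac{11}{2} + d}$)
$\left(R{\left(-20 \right)} - 410\right)^{2} = \left(\frac{2}{11 + 2 \left(-20\right)} - 410\right)^{2} = \left(\frac{2}{11 - 40} - 410\right)^{2} = \left(\frac{2}{-29} - 410\right)^{2} = \left(2 \left(- \frac{1}{29}\right) - 410\right)^{2} = \left(- \frac{2}{29} - 410\right)^{2} = \left(- \frac{11892}{29}\right)^{2} = \frac{141419664}{841}$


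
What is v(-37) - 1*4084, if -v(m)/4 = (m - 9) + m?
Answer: -3752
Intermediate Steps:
v(m) = 36 - 8*m (v(m) = -4*((m - 9) + m) = -4*((-9 + m) + m) = -4*(-9 + 2*m) = 36 - 8*m)
v(-37) - 1*4084 = (36 - 8*(-37)) - 1*4084 = (36 + 296) - 4084 = 332 - 4084 = -3752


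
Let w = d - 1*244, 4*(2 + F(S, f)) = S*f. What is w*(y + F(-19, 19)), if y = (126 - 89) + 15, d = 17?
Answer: 36547/4 ≈ 9136.8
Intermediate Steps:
F(S, f) = -2 + S*f/4 (F(S, f) = -2 + (S*f)/4 = -2 + S*f/4)
y = 52 (y = 37 + 15 = 52)
w = -227 (w = 17 - 1*244 = 17 - 244 = -227)
w*(y + F(-19, 19)) = -227*(52 + (-2 + (¼)*(-19)*19)) = -227*(52 + (-2 - 361/4)) = -227*(52 - 369/4) = -227*(-161/4) = 36547/4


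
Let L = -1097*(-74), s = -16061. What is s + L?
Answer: 65117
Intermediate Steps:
L = 81178
s + L = -16061 + 81178 = 65117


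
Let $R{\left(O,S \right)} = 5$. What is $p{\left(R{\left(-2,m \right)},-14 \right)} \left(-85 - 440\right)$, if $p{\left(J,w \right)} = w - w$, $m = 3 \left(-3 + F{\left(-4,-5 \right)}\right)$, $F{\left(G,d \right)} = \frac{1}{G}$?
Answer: $0$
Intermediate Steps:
$m = - \frac{39}{4}$ ($m = 3 \left(-3 + \frac{1}{-4}\right) = 3 \left(-3 - \frac{1}{4}\right) = 3 \left(- \frac{13}{4}\right) = - \frac{39}{4} \approx -9.75$)
$p{\left(J,w \right)} = 0$
$p{\left(R{\left(-2,m \right)},-14 \right)} \left(-85 - 440\right) = 0 \left(-85 - 440\right) = 0 \left(-525\right) = 0$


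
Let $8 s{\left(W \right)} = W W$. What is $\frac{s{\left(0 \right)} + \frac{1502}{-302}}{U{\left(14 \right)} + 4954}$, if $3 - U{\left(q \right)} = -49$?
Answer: $- \frac{751}{755906} \approx -0.00099351$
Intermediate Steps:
$U{\left(q \right)} = 52$ ($U{\left(q \right)} = 3 - -49 = 3 + 49 = 52$)
$s{\left(W \right)} = \frac{W^{2}}{8}$ ($s{\left(W \right)} = \frac{W W}{8} = \frac{W^{2}}{8}$)
$\frac{s{\left(0 \right)} + \frac{1502}{-302}}{U{\left(14 \right)} + 4954} = \frac{\frac{0^{2}}{8} + \frac{1502}{-302}}{52 + 4954} = \frac{\frac{1}{8} \cdot 0 + 1502 \left(- \frac{1}{302}\right)}{5006} = \left(0 - \frac{751}{151}\right) \frac{1}{5006} = \left(- \frac{751}{151}\right) \frac{1}{5006} = - \frac{751}{755906}$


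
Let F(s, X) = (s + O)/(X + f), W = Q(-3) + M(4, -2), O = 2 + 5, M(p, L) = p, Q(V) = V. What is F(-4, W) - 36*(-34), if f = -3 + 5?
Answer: 1225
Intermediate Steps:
f = 2
O = 7
W = 1 (W = -3 + 4 = 1)
F(s, X) = (7 + s)/(2 + X) (F(s, X) = (s + 7)/(X + 2) = (7 + s)/(2 + X))
F(-4, W) - 36*(-34) = (7 - 4)/(2 + 1) - 36*(-34) = 3/3 + 1224 = (⅓)*3 + 1224 = 1 + 1224 = 1225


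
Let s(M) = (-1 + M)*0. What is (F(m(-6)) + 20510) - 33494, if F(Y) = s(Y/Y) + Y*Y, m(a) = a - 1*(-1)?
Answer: -12959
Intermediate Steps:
s(M) = 0
m(a) = 1 + a (m(a) = a + 1 = 1 + a)
F(Y) = Y² (F(Y) = 0 + Y*Y = 0 + Y² = Y²)
(F(m(-6)) + 20510) - 33494 = ((1 - 6)² + 20510) - 33494 = ((-5)² + 20510) - 33494 = (25 + 20510) - 33494 = 20535 - 33494 = -12959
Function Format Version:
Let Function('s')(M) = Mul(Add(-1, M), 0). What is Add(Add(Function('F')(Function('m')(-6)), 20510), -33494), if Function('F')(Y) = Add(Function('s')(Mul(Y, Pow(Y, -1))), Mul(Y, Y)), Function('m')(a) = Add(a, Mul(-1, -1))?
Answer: -12959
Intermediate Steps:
Function('s')(M) = 0
Function('m')(a) = Add(1, a) (Function('m')(a) = Add(a, 1) = Add(1, a))
Function('F')(Y) = Pow(Y, 2) (Function('F')(Y) = Add(0, Mul(Y, Y)) = Add(0, Pow(Y, 2)) = Pow(Y, 2))
Add(Add(Function('F')(Function('m')(-6)), 20510), -33494) = Add(Add(Pow(Add(1, -6), 2), 20510), -33494) = Add(Add(Pow(-5, 2), 20510), -33494) = Add(Add(25, 20510), -33494) = Add(20535, -33494) = -12959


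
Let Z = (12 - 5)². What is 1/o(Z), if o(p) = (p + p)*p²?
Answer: 1/235298 ≈ 4.2499e-6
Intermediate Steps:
Z = 49 (Z = 7² = 49)
o(p) = 2*p³ (o(p) = (2*p)*p² = 2*p³)
1/o(Z) = 1/(2*49³) = 1/(2*117649) = 1/235298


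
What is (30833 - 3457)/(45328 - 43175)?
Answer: 27376/2153 ≈ 12.715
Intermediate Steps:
(30833 - 3457)/(45328 - 43175) = 27376/2153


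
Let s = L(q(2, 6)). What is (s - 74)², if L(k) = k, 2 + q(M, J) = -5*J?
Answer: 11236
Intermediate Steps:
q(M, J) = -2 - 5*J
s = -32 (s = -2 - 5*6 = -2 - 30 = -32)
(s - 74)² = (-32 - 74)² = (-106)² = 11236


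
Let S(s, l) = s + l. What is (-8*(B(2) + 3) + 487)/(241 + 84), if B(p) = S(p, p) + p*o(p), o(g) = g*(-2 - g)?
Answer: 43/25 ≈ 1.7200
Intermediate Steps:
S(s, l) = l + s
B(p) = 2*p - p²*(2 + p) (B(p) = (p + p) + p*(-p*(2 + p)) = 2*p - p²*(2 + p))
(-8*(B(2) + 3) + 487)/(241 + 84) = (-8*(2*(2 - 1*2*(2 + 2)) + 3) + 487)/(241 + 84) = (-8*(2*(2 - 1*2*4) + 3) + 487)/325 = (-8*(2*(2 - 8) + 3) + 487)*(1/325) = (-8*(2*(-6) + 3) + 487)*(1/325) = (-8*(-12 + 3) + 487)*(1/325) = (-8*(-9) + 487)*(1/325) = (72 + 487)*(1/325) = 559*(1/325) = 43/25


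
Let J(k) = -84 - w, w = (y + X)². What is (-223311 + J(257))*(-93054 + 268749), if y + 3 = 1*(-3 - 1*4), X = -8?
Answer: -39306309705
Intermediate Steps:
y = -10 (y = -3 + 1*(-3 - 1*4) = -3 + 1*(-3 - 4) = -3 + 1*(-7) = -3 - 7 = -10)
w = 324 (w = (-10 - 8)² = (-18)² = 324)
J(k) = -408 (J(k) = -84 - 1*324 = -84 - 324 = -408)
(-223311 + J(257))*(-93054 + 268749) = (-223311 - 408)*(-93054 + 268749) = -223719*175695 = -39306309705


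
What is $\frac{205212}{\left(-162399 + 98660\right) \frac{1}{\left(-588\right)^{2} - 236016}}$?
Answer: $- \frac{22517502336}{63739} \approx -3.5328 \cdot 10^{5}$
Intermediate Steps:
$\frac{205212}{\left(-162399 + 98660\right) \frac{1}{\left(-588\right)^{2} - 236016}} = \frac{205212}{\left(-63739\right) \frac{1}{345744 - 236016}} = \frac{205212}{\left(-63739\right) \frac{1}{109728}} = \frac{205212}{- \frac{63739}{109728}} = 205212 \left(- \frac{109728}{63739}\right) = - \frac{22517502336}{63739}$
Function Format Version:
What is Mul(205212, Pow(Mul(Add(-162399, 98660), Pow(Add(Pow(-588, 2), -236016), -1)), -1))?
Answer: Rational(-22517502336, 63739) ≈ -3.5328e+5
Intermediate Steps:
Mul(205212, Pow(Mul(Add(-162399, 98660), Pow(Add(Pow(-588, 2), -236016), -1)), -1)) = Mul(205212, Pow(Mul(-63739, Pow(Add(345744, -236016), -1)), -1)) = Mul(205212, Pow(Mul(-63739, Pow(109728, -1)), -1)) = Mul(205212, Pow(Mul(-63739, Rational(1, 109728)), -1)) = Mul(205212, Pow(Rational(-63739, 109728), -1)) = Mul(205212, Rational(-109728, 63739)) = Rational(-22517502336, 63739)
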